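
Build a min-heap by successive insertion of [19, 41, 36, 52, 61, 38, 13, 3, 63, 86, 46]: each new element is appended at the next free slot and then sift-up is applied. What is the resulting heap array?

[3, 13, 19, 41, 46, 38, 36, 52, 63, 86, 61]

Insert 19:
  append 19 at index 0 → [19] (no swap needed)
Insert 41:
  append 41 at index 1 → [19, 41] (no swap needed)
Insert 36:
  append 36 at index 2 → [19, 41, 36] (no swap needed)
Insert 52:
  append 52 at index 3 → [19, 41, 36, 52] (no swap needed)
Insert 61:
  append 61 at index 4 → [19, 41, 36, 52, 61] (no swap needed)
Insert 38:
  append 38 at index 5 → [19, 41, 36, 52, 61, 38] (no swap needed)
Insert 13:
  append 13 at index 6 → [19, 41, 36, 52, 61, 38, 13]
  13 < parent 36 at index 2, swap → [19, 41, 13, 52, 61, 38, 36]
  13 < parent 19 at index 0, swap → [13, 41, 19, 52, 61, 38, 36]
Insert 3:
  append 3 at index 7 → [13, 41, 19, 52, 61, 38, 36, 3]
  3 < parent 52 at index 3, swap → [13, 41, 19, 3, 61, 38, 36, 52]
  3 < parent 41 at index 1, swap → [13, 3, 19, 41, 61, 38, 36, 52]
  3 < parent 13 at index 0, swap → [3, 13, 19, 41, 61, 38, 36, 52]
Insert 63:
  append 63 at index 8 → [3, 13, 19, 41, 61, 38, 36, 52, 63] (no swap needed)
Insert 86:
  append 86 at index 9 → [3, 13, 19, 41, 61, 38, 36, 52, 63, 86] (no swap needed)
Insert 46:
  append 46 at index 10 → [3, 13, 19, 41, 61, 38, 36, 52, 63, 86, 46]
  46 < parent 61 at index 4, swap → [3, 13, 19, 41, 46, 38, 36, 52, 63, 86, 61]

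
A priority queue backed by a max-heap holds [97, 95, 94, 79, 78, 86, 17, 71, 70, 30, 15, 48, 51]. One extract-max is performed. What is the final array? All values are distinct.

remove root 97; move last element 51 to root → [51, 95, 94, 79, 78, 86, 17, 71, 70, 30, 15, 48]
51 vs larger child 95 at index 1, swap → [95, 51, 94, 79, 78, 86, 17, 71, 70, 30, 15, 48]
51 vs larger child 79 at index 3, swap → [95, 79, 94, 51, 78, 86, 17, 71, 70, 30, 15, 48]
51 vs larger child 71 at index 7, swap → [95, 79, 94, 71, 78, 86, 17, 51, 70, 30, 15, 48]

[95, 79, 94, 71, 78, 86, 17, 51, 70, 30, 15, 48]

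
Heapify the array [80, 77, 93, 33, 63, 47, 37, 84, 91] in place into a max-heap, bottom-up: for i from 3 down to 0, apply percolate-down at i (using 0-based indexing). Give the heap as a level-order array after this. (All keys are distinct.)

sift down from index 3:
  33 vs larger child 91 at index 8, swap → [80, 77, 93, 91, 63, 47, 37, 84, 33]
sift down from index 2: already satisfies heap property
sift down from index 1:
  77 vs larger child 91 at index 3, swap → [80, 91, 93, 77, 63, 47, 37, 84, 33]
  77 vs larger child 84 at index 7, swap → [80, 91, 93, 84, 63, 47, 37, 77, 33]
sift down from index 0:
  80 vs larger child 93 at index 2, swap → [93, 91, 80, 84, 63, 47, 37, 77, 33]

[93, 91, 80, 84, 63, 47, 37, 77, 33]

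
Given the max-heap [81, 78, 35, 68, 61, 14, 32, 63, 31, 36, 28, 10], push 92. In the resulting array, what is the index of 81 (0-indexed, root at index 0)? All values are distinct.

append 92 at index 12 → [81, 78, 35, 68, 61, 14, 32, 63, 31, 36, 28, 10, 92]
92 > parent 14 at index 5, swap → [81, 78, 35, 68, 61, 92, 32, 63, 31, 36, 28, 10, 14]
92 > parent 35 at index 2, swap → [81, 78, 92, 68, 61, 35, 32, 63, 31, 36, 28, 10, 14]
92 > parent 81 at index 0, swap → [92, 78, 81, 68, 61, 35, 32, 63, 31, 36, 28, 10, 14]
resulting array: [92, 78, 81, 68, 61, 35, 32, 63, 31, 36, 28, 10, 14]

2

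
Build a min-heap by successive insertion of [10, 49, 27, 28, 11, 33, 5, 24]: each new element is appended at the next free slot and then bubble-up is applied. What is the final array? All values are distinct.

[5, 11, 10, 24, 28, 33, 27, 49]

Insert 10:
  append 10 at index 0 → [10] (no swap needed)
Insert 49:
  append 49 at index 1 → [10, 49] (no swap needed)
Insert 27:
  append 27 at index 2 → [10, 49, 27] (no swap needed)
Insert 28:
  append 28 at index 3 → [10, 49, 27, 28]
  28 < parent 49 at index 1, swap → [10, 28, 27, 49]
Insert 11:
  append 11 at index 4 → [10, 28, 27, 49, 11]
  11 < parent 28 at index 1, swap → [10, 11, 27, 49, 28]
Insert 33:
  append 33 at index 5 → [10, 11, 27, 49, 28, 33] (no swap needed)
Insert 5:
  append 5 at index 6 → [10, 11, 27, 49, 28, 33, 5]
  5 < parent 27 at index 2, swap → [10, 11, 5, 49, 28, 33, 27]
  5 < parent 10 at index 0, swap → [5, 11, 10, 49, 28, 33, 27]
Insert 24:
  append 24 at index 7 → [5, 11, 10, 49, 28, 33, 27, 24]
  24 < parent 49 at index 3, swap → [5, 11, 10, 24, 28, 33, 27, 49]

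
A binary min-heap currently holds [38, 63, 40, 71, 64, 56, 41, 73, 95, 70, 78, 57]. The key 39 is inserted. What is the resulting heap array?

[38, 63, 39, 71, 64, 40, 41, 73, 95, 70, 78, 57, 56]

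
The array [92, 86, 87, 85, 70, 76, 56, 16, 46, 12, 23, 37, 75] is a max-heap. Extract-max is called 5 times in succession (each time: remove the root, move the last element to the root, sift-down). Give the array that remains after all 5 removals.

[75, 70, 56, 46, 23, 12, 37, 16]

extract-max #1 returns 92:
  remove root 92; move last element 75 to root → [75, 86, 87, 85, 70, 76, 56, 16, 46, 12, 23, 37]
  75 vs larger child 87 at index 2, swap → [87, 86, 75, 85, 70, 76, 56, 16, 46, 12, 23, 37]
  75 vs larger child 76 at index 5, swap → [87, 86, 76, 85, 70, 75, 56, 16, 46, 12, 23, 37]
extract-max #2 returns 87:
  remove root 87; move last element 37 to root → [37, 86, 76, 85, 70, 75, 56, 16, 46, 12, 23]
  37 vs larger child 86 at index 1, swap → [86, 37, 76, 85, 70, 75, 56, 16, 46, 12, 23]
  37 vs larger child 85 at index 3, swap → [86, 85, 76, 37, 70, 75, 56, 16, 46, 12, 23]
  37 vs larger child 46 at index 8, swap → [86, 85, 76, 46, 70, 75, 56, 16, 37, 12, 23]
extract-max #3 returns 86:
  remove root 86; move last element 23 to root → [23, 85, 76, 46, 70, 75, 56, 16, 37, 12]
  23 vs larger child 85 at index 1, swap → [85, 23, 76, 46, 70, 75, 56, 16, 37, 12]
  23 vs larger child 70 at index 4, swap → [85, 70, 76, 46, 23, 75, 56, 16, 37, 12]
extract-max #4 returns 85:
  remove root 85; move last element 12 to root → [12, 70, 76, 46, 23, 75, 56, 16, 37]
  12 vs larger child 76 at index 2, swap → [76, 70, 12, 46, 23, 75, 56, 16, 37]
  12 vs larger child 75 at index 5, swap → [76, 70, 75, 46, 23, 12, 56, 16, 37]
extract-max #5 returns 76:
  remove root 76; move last element 37 to root → [37, 70, 75, 46, 23, 12, 56, 16]
  37 vs larger child 75 at index 2, swap → [75, 70, 37, 46, 23, 12, 56, 16]
  37 vs larger child 56 at index 6, swap → [75, 70, 56, 46, 23, 12, 37, 16]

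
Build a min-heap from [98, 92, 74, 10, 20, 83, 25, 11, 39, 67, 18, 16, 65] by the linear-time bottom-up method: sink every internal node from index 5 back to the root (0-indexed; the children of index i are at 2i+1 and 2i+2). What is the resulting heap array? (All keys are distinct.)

sift down from index 5:
  83 vs smaller child 16 at index 11, swap → [98, 92, 74, 10, 20, 16, 25, 11, 39, 67, 18, 83, 65]
sift down from index 4:
  20 vs smaller child 18 at index 10, swap → [98, 92, 74, 10, 18, 16, 25, 11, 39, 67, 20, 83, 65]
sift down from index 3: already satisfies heap property
sift down from index 2:
  74 vs smaller child 16 at index 5, swap → [98, 92, 16, 10, 18, 74, 25, 11, 39, 67, 20, 83, 65]
  74 vs smaller child 65 at index 12, swap → [98, 92, 16, 10, 18, 65, 25, 11, 39, 67, 20, 83, 74]
sift down from index 1:
  92 vs smaller child 10 at index 3, swap → [98, 10, 16, 92, 18, 65, 25, 11, 39, 67, 20, 83, 74]
  92 vs smaller child 11 at index 7, swap → [98, 10, 16, 11, 18, 65, 25, 92, 39, 67, 20, 83, 74]
sift down from index 0:
  98 vs smaller child 10 at index 1, swap → [10, 98, 16, 11, 18, 65, 25, 92, 39, 67, 20, 83, 74]
  98 vs smaller child 11 at index 3, swap → [10, 11, 16, 98, 18, 65, 25, 92, 39, 67, 20, 83, 74]
  98 vs smaller child 39 at index 8, swap → [10, 11, 16, 39, 18, 65, 25, 92, 98, 67, 20, 83, 74]

[10, 11, 16, 39, 18, 65, 25, 92, 98, 67, 20, 83, 74]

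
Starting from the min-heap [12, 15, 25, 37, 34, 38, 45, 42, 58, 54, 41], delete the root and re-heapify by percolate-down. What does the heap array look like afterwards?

remove root 12; move last element 41 to root → [41, 15, 25, 37, 34, 38, 45, 42, 58, 54]
41 vs smaller child 15 at index 1, swap → [15, 41, 25, 37, 34, 38, 45, 42, 58, 54]
41 vs smaller child 34 at index 4, swap → [15, 34, 25, 37, 41, 38, 45, 42, 58, 54]

[15, 34, 25, 37, 41, 38, 45, 42, 58, 54]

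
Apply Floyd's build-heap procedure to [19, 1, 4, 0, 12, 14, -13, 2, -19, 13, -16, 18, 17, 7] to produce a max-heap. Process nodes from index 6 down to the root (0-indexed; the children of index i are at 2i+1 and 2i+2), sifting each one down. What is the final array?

[19, 13, 18, 2, 12, 17, 7, 0, -19, 1, -16, 14, 4, -13]

sift down from index 6:
  -13 vs only child 7 at index 13, swap → [19, 1, 4, 0, 12, 14, 7, 2, -19, 13, -16, 18, 17, -13]
sift down from index 5:
  14 vs larger child 18 at index 11, swap → [19, 1, 4, 0, 12, 18, 7, 2, -19, 13, -16, 14, 17, -13]
sift down from index 4:
  12 vs larger child 13 at index 9, swap → [19, 1, 4, 0, 13, 18, 7, 2, -19, 12, -16, 14, 17, -13]
sift down from index 3:
  0 vs larger child 2 at index 7, swap → [19, 1, 4, 2, 13, 18, 7, 0, -19, 12, -16, 14, 17, -13]
sift down from index 2:
  4 vs larger child 18 at index 5, swap → [19, 1, 18, 2, 13, 4, 7, 0, -19, 12, -16, 14, 17, -13]
  4 vs larger child 17 at index 12, swap → [19, 1, 18, 2, 13, 17, 7, 0, -19, 12, -16, 14, 4, -13]
sift down from index 1:
  1 vs larger child 13 at index 4, swap → [19, 13, 18, 2, 1, 17, 7, 0, -19, 12, -16, 14, 4, -13]
  1 vs larger child 12 at index 9, swap → [19, 13, 18, 2, 12, 17, 7, 0, -19, 1, -16, 14, 4, -13]
sift down from index 0: already satisfies heap property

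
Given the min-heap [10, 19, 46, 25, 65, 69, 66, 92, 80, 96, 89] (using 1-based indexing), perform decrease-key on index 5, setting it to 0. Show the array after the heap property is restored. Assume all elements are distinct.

[0, 10, 46, 25, 19, 69, 66, 92, 80, 96, 89]

set index 5 from 65 to 0 → [10, 19, 46, 25, 0, 69, 66, 92, 80, 96, 89]
0 < parent 19 at index 2, swap → [10, 0, 46, 25, 19, 69, 66, 92, 80, 96, 89]
0 < parent 10 at index 1, swap → [0, 10, 46, 25, 19, 69, 66, 92, 80, 96, 89]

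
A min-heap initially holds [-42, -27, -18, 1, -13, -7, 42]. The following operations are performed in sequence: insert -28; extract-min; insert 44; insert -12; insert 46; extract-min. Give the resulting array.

insert -28:
  append -28 at index 7 → [-42, -27, -18, 1, -13, -7, 42, -28]
  -28 < parent 1 at index 3, swap → [-42, -27, -18, -28, -13, -7, 42, 1]
  -28 < parent -27 at index 1, swap → [-42, -28, -18, -27, -13, -7, 42, 1]
extract-min → returns -42:
  remove root -42; move last element 1 to root → [1, -28, -18, -27, -13, -7, 42]
  1 vs smaller child -28 at index 1, swap → [-28, 1, -18, -27, -13, -7, 42]
  1 vs smaller child -27 at index 3, swap → [-28, -27, -18, 1, -13, -7, 42]
insert 44:
  append 44 at index 7 → [-28, -27, -18, 1, -13, -7, 42, 44] (no swap needed)
insert -12:
  append -12 at index 8 → [-28, -27, -18, 1, -13, -7, 42, 44, -12]
  -12 < parent 1 at index 3, swap → [-28, -27, -18, -12, -13, -7, 42, 44, 1]
insert 46:
  append 46 at index 9 → [-28, -27, -18, -12, -13, -7, 42, 44, 1, 46] (no swap needed)
extract-min → returns -28:
  remove root -28; move last element 46 to root → [46, -27, -18, -12, -13, -7, 42, 44, 1]
  46 vs smaller child -27 at index 1, swap → [-27, 46, -18, -12, -13, -7, 42, 44, 1]
  46 vs smaller child -13 at index 4, swap → [-27, -13, -18, -12, 46, -7, 42, 44, 1]

[-27, -13, -18, -12, 46, -7, 42, 44, 1]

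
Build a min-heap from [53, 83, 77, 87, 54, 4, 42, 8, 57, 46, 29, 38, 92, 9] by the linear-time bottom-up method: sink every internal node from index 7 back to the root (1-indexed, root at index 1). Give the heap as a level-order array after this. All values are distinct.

[4, 8, 9, 57, 29, 38, 42, 87, 83, 46, 54, 77, 92, 53]

sift down from index 7:
  42 vs only child 9 at index 14, swap → [53, 83, 77, 87, 54, 4, 9, 8, 57, 46, 29, 38, 92, 42]
sift down from index 6: already satisfies heap property
sift down from index 5:
  54 vs smaller child 29 at index 11, swap → [53, 83, 77, 87, 29, 4, 9, 8, 57, 46, 54, 38, 92, 42]
sift down from index 4:
  87 vs smaller child 8 at index 8, swap → [53, 83, 77, 8, 29, 4, 9, 87, 57, 46, 54, 38, 92, 42]
sift down from index 3:
  77 vs smaller child 4 at index 6, swap → [53, 83, 4, 8, 29, 77, 9, 87, 57, 46, 54, 38, 92, 42]
  77 vs smaller child 38 at index 12, swap → [53, 83, 4, 8, 29, 38, 9, 87, 57, 46, 54, 77, 92, 42]
sift down from index 2:
  83 vs smaller child 8 at index 4, swap → [53, 8, 4, 83, 29, 38, 9, 87, 57, 46, 54, 77, 92, 42]
  83 vs smaller child 57 at index 9, swap → [53, 8, 4, 57, 29, 38, 9, 87, 83, 46, 54, 77, 92, 42]
sift down from index 1:
  53 vs smaller child 4 at index 3, swap → [4, 8, 53, 57, 29, 38, 9, 87, 83, 46, 54, 77, 92, 42]
  53 vs smaller child 9 at index 7, swap → [4, 8, 9, 57, 29, 38, 53, 87, 83, 46, 54, 77, 92, 42]
  53 vs only child 42 at index 14, swap → [4, 8, 9, 57, 29, 38, 42, 87, 83, 46, 54, 77, 92, 53]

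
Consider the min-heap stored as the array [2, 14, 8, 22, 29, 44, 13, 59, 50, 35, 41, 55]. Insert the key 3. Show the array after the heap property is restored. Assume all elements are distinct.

append 3 at index 12 → [2, 14, 8, 22, 29, 44, 13, 59, 50, 35, 41, 55, 3]
3 < parent 44 at index 5, swap → [2, 14, 8, 22, 29, 3, 13, 59, 50, 35, 41, 55, 44]
3 < parent 8 at index 2, swap → [2, 14, 3, 22, 29, 8, 13, 59, 50, 35, 41, 55, 44]

[2, 14, 3, 22, 29, 8, 13, 59, 50, 35, 41, 55, 44]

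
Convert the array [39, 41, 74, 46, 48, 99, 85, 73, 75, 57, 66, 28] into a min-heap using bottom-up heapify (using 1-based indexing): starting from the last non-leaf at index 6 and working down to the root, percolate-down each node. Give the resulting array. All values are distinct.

[28, 41, 39, 46, 48, 74, 85, 73, 75, 57, 66, 99]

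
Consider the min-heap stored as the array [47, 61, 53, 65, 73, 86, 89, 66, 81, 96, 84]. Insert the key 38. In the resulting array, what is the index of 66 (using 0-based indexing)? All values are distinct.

append 38 at index 11 → [47, 61, 53, 65, 73, 86, 89, 66, 81, 96, 84, 38]
38 < parent 86 at index 5, swap → [47, 61, 53, 65, 73, 38, 89, 66, 81, 96, 84, 86]
38 < parent 53 at index 2, swap → [47, 61, 38, 65, 73, 53, 89, 66, 81, 96, 84, 86]
38 < parent 47 at index 0, swap → [38, 61, 47, 65, 73, 53, 89, 66, 81, 96, 84, 86]
resulting array: [38, 61, 47, 65, 73, 53, 89, 66, 81, 96, 84, 86]

7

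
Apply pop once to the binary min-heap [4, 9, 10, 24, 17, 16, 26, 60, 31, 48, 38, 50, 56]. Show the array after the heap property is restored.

[9, 17, 10, 24, 38, 16, 26, 60, 31, 48, 56, 50]

remove root 4; move last element 56 to root → [56, 9, 10, 24, 17, 16, 26, 60, 31, 48, 38, 50]
56 vs smaller child 9 at index 1, swap → [9, 56, 10, 24, 17, 16, 26, 60, 31, 48, 38, 50]
56 vs smaller child 17 at index 4, swap → [9, 17, 10, 24, 56, 16, 26, 60, 31, 48, 38, 50]
56 vs smaller child 38 at index 10, swap → [9, 17, 10, 24, 38, 16, 26, 60, 31, 48, 56, 50]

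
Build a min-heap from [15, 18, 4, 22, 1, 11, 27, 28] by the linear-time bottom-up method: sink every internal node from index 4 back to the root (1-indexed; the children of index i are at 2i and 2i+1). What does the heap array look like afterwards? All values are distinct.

sift down from index 4: already satisfies heap property
sift down from index 3: already satisfies heap property
sift down from index 2:
  18 vs smaller child 1 at index 5, swap → [15, 1, 4, 22, 18, 11, 27, 28]
sift down from index 1:
  15 vs smaller child 1 at index 2, swap → [1, 15, 4, 22, 18, 11, 27, 28]

[1, 15, 4, 22, 18, 11, 27, 28]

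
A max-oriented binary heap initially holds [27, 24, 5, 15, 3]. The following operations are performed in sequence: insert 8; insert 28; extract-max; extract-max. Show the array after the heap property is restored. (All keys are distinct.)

insert 8:
  append 8 at index 5 → [27, 24, 5, 15, 3, 8]
  8 > parent 5 at index 2, swap → [27, 24, 8, 15, 3, 5]
insert 28:
  append 28 at index 6 → [27, 24, 8, 15, 3, 5, 28]
  28 > parent 8 at index 2, swap → [27, 24, 28, 15, 3, 5, 8]
  28 > parent 27 at index 0, swap → [28, 24, 27, 15, 3, 5, 8]
extract-max → returns 28:
  remove root 28; move last element 8 to root → [8, 24, 27, 15, 3, 5]
  8 vs larger child 27 at index 2, swap → [27, 24, 8, 15, 3, 5]
extract-max → returns 27:
  remove root 27; move last element 5 to root → [5, 24, 8, 15, 3]
  5 vs larger child 24 at index 1, swap → [24, 5, 8, 15, 3]
  5 vs larger child 15 at index 3, swap → [24, 15, 8, 5, 3]

[24, 15, 8, 5, 3]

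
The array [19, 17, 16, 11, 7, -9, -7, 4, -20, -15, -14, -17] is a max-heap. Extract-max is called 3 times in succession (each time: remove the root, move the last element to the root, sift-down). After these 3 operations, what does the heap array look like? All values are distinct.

[11, 7, -7, 4, -15, -9, -14, -17, -20]

extract-max #1 returns 19:
  remove root 19; move last element -17 to root → [-17, 17, 16, 11, 7, -9, -7, 4, -20, -15, -14]
  -17 vs larger child 17 at index 1, swap → [17, -17, 16, 11, 7, -9, -7, 4, -20, -15, -14]
  -17 vs larger child 11 at index 3, swap → [17, 11, 16, -17, 7, -9, -7, 4, -20, -15, -14]
  -17 vs larger child 4 at index 7, swap → [17, 11, 16, 4, 7, -9, -7, -17, -20, -15, -14]
extract-max #2 returns 17:
  remove root 17; move last element -14 to root → [-14, 11, 16, 4, 7, -9, -7, -17, -20, -15]
  -14 vs larger child 16 at index 2, swap → [16, 11, -14, 4, 7, -9, -7, -17, -20, -15]
  -14 vs larger child -7 at index 6, swap → [16, 11, -7, 4, 7, -9, -14, -17, -20, -15]
extract-max #3 returns 16:
  remove root 16; move last element -15 to root → [-15, 11, -7, 4, 7, -9, -14, -17, -20]
  -15 vs larger child 11 at index 1, swap → [11, -15, -7, 4, 7, -9, -14, -17, -20]
  -15 vs larger child 7 at index 4, swap → [11, 7, -7, 4, -15, -9, -14, -17, -20]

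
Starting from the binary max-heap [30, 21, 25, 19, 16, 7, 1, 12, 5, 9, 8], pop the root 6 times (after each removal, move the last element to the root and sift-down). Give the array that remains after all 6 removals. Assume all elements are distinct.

[9, 7, 8, 1, 5]

extract-max #1 returns 30:
  remove root 30; move last element 8 to root → [8, 21, 25, 19, 16, 7, 1, 12, 5, 9]
  8 vs larger child 25 at index 2, swap → [25, 21, 8, 19, 16, 7, 1, 12, 5, 9]
extract-max #2 returns 25:
  remove root 25; move last element 9 to root → [9, 21, 8, 19, 16, 7, 1, 12, 5]
  9 vs larger child 21 at index 1, swap → [21, 9, 8, 19, 16, 7, 1, 12, 5]
  9 vs larger child 19 at index 3, swap → [21, 19, 8, 9, 16, 7, 1, 12, 5]
  9 vs larger child 12 at index 7, swap → [21, 19, 8, 12, 16, 7, 1, 9, 5]
extract-max #3 returns 21:
  remove root 21; move last element 5 to root → [5, 19, 8, 12, 16, 7, 1, 9]
  5 vs larger child 19 at index 1, swap → [19, 5, 8, 12, 16, 7, 1, 9]
  5 vs larger child 16 at index 4, swap → [19, 16, 8, 12, 5, 7, 1, 9]
extract-max #4 returns 19:
  remove root 19; move last element 9 to root → [9, 16, 8, 12, 5, 7, 1]
  9 vs larger child 16 at index 1, swap → [16, 9, 8, 12, 5, 7, 1]
  9 vs larger child 12 at index 3, swap → [16, 12, 8, 9, 5, 7, 1]
extract-max #5 returns 16:
  remove root 16; move last element 1 to root → [1, 12, 8, 9, 5, 7]
  1 vs larger child 12 at index 1, swap → [12, 1, 8, 9, 5, 7]
  1 vs larger child 9 at index 3, swap → [12, 9, 8, 1, 5, 7]
extract-max #6 returns 12:
  remove root 12; move last element 7 to root → [7, 9, 8, 1, 5]
  7 vs larger child 9 at index 1, swap → [9, 7, 8, 1, 5]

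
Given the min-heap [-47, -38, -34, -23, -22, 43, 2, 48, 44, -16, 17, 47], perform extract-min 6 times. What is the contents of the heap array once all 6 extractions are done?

extract-min #1 returns -47:
  remove root -47; move last element 47 to root → [47, -38, -34, -23, -22, 43, 2, 48, 44, -16, 17]
  47 vs smaller child -38 at index 1, swap → [-38, 47, -34, -23, -22, 43, 2, 48, 44, -16, 17]
  47 vs smaller child -23 at index 3, swap → [-38, -23, -34, 47, -22, 43, 2, 48, 44, -16, 17]
  47 vs smaller child 44 at index 8, swap → [-38, -23, -34, 44, -22, 43, 2, 48, 47, -16, 17]
extract-min #2 returns -38:
  remove root -38; move last element 17 to root → [17, -23, -34, 44, -22, 43, 2, 48, 47, -16]
  17 vs smaller child -34 at index 2, swap → [-34, -23, 17, 44, -22, 43, 2, 48, 47, -16]
  17 vs smaller child 2 at index 6, swap → [-34, -23, 2, 44, -22, 43, 17, 48, 47, -16]
extract-min #3 returns -34:
  remove root -34; move last element -16 to root → [-16, -23, 2, 44, -22, 43, 17, 48, 47]
  -16 vs smaller child -23 at index 1, swap → [-23, -16, 2, 44, -22, 43, 17, 48, 47]
  -16 vs smaller child -22 at index 4, swap → [-23, -22, 2, 44, -16, 43, 17, 48, 47]
extract-min #4 returns -23:
  remove root -23; move last element 47 to root → [47, -22, 2, 44, -16, 43, 17, 48]
  47 vs smaller child -22 at index 1, swap → [-22, 47, 2, 44, -16, 43, 17, 48]
  47 vs smaller child -16 at index 4, swap → [-22, -16, 2, 44, 47, 43, 17, 48]
extract-min #5 returns -22:
  remove root -22; move last element 48 to root → [48, -16, 2, 44, 47, 43, 17]
  48 vs smaller child -16 at index 1, swap → [-16, 48, 2, 44, 47, 43, 17]
  48 vs smaller child 44 at index 3, swap → [-16, 44, 2, 48, 47, 43, 17]
extract-min #6 returns -16:
  remove root -16; move last element 17 to root → [17, 44, 2, 48, 47, 43]
  17 vs smaller child 2 at index 2, swap → [2, 44, 17, 48, 47, 43]

[2, 44, 17, 48, 47, 43]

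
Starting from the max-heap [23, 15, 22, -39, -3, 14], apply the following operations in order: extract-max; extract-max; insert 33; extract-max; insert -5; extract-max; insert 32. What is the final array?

[32, 14, -5, -39, -3]

extract-max → returns 23:
  remove root 23; move last element 14 to root → [14, 15, 22, -39, -3]
  14 vs larger child 22 at index 2, swap → [22, 15, 14, -39, -3]
extract-max → returns 22:
  remove root 22; move last element -3 to root → [-3, 15, 14, -39]
  -3 vs larger child 15 at index 1, swap → [15, -3, 14, -39]
insert 33:
  append 33 at index 4 → [15, -3, 14, -39, 33]
  33 > parent -3 at index 1, swap → [15, 33, 14, -39, -3]
  33 > parent 15 at index 0, swap → [33, 15, 14, -39, -3]
extract-max → returns 33:
  remove root 33; move last element -3 to root → [-3, 15, 14, -39]
  -3 vs larger child 15 at index 1, swap → [15, -3, 14, -39]
insert -5:
  append -5 at index 4 → [15, -3, 14, -39, -5] (no swap needed)
extract-max → returns 15:
  remove root 15; move last element -5 to root → [-5, -3, 14, -39]
  -5 vs larger child 14 at index 2, swap → [14, -3, -5, -39]
insert 32:
  append 32 at index 4 → [14, -3, -5, -39, 32]
  32 > parent -3 at index 1, swap → [14, 32, -5, -39, -3]
  32 > parent 14 at index 0, swap → [32, 14, -5, -39, -3]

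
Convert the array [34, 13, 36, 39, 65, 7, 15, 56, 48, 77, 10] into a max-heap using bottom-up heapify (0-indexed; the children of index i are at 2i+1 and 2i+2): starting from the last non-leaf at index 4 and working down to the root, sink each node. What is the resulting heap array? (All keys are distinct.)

sift down from index 4:
  65 vs larger child 77 at index 9, swap → [34, 13, 36, 39, 77, 7, 15, 56, 48, 65, 10]
sift down from index 3:
  39 vs larger child 56 at index 7, swap → [34, 13, 36, 56, 77, 7, 15, 39, 48, 65, 10]
sift down from index 2: already satisfies heap property
sift down from index 1:
  13 vs larger child 77 at index 4, swap → [34, 77, 36, 56, 13, 7, 15, 39, 48, 65, 10]
  13 vs larger child 65 at index 9, swap → [34, 77, 36, 56, 65, 7, 15, 39, 48, 13, 10]
sift down from index 0:
  34 vs larger child 77 at index 1, swap → [77, 34, 36, 56, 65, 7, 15, 39, 48, 13, 10]
  34 vs larger child 65 at index 4, swap → [77, 65, 36, 56, 34, 7, 15, 39, 48, 13, 10]

[77, 65, 36, 56, 34, 7, 15, 39, 48, 13, 10]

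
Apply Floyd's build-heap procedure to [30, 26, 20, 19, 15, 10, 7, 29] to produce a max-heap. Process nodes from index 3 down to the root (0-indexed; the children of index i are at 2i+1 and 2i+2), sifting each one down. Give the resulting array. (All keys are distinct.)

sift down from index 3:
  19 vs only child 29 at index 7, swap → [30, 26, 20, 29, 15, 10, 7, 19]
sift down from index 2: already satisfies heap property
sift down from index 1:
  26 vs larger child 29 at index 3, swap → [30, 29, 20, 26, 15, 10, 7, 19]
sift down from index 0: already satisfies heap property

[30, 29, 20, 26, 15, 10, 7, 19]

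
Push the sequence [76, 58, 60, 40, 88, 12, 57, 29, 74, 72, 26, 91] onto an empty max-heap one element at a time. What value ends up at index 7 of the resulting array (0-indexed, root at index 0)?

29

Insert 76:
  append 76 at index 0 → [76] (no swap needed)
Insert 58:
  append 58 at index 1 → [76, 58] (no swap needed)
Insert 60:
  append 60 at index 2 → [76, 58, 60] (no swap needed)
Insert 40:
  append 40 at index 3 → [76, 58, 60, 40] (no swap needed)
Insert 88:
  append 88 at index 4 → [76, 58, 60, 40, 88]
  88 > parent 58 at index 1, swap → [76, 88, 60, 40, 58]
  88 > parent 76 at index 0, swap → [88, 76, 60, 40, 58]
Insert 12:
  append 12 at index 5 → [88, 76, 60, 40, 58, 12] (no swap needed)
Insert 57:
  append 57 at index 6 → [88, 76, 60, 40, 58, 12, 57] (no swap needed)
Insert 29:
  append 29 at index 7 → [88, 76, 60, 40, 58, 12, 57, 29] (no swap needed)
Insert 74:
  append 74 at index 8 → [88, 76, 60, 40, 58, 12, 57, 29, 74]
  74 > parent 40 at index 3, swap → [88, 76, 60, 74, 58, 12, 57, 29, 40]
Insert 72:
  append 72 at index 9 → [88, 76, 60, 74, 58, 12, 57, 29, 40, 72]
  72 > parent 58 at index 4, swap → [88, 76, 60, 74, 72, 12, 57, 29, 40, 58]
Insert 26:
  append 26 at index 10 → [88, 76, 60, 74, 72, 12, 57, 29, 40, 58, 26] (no swap needed)
Insert 91:
  append 91 at index 11 → [88, 76, 60, 74, 72, 12, 57, 29, 40, 58, 26, 91]
  91 > parent 12 at index 5, swap → [88, 76, 60, 74, 72, 91, 57, 29, 40, 58, 26, 12]
  91 > parent 60 at index 2, swap → [88, 76, 91, 74, 72, 60, 57, 29, 40, 58, 26, 12]
  91 > parent 88 at index 0, swap → [91, 76, 88, 74, 72, 60, 57, 29, 40, 58, 26, 12]
resulting array: [91, 76, 88, 74, 72, 60, 57, 29, 40, 58, 26, 12]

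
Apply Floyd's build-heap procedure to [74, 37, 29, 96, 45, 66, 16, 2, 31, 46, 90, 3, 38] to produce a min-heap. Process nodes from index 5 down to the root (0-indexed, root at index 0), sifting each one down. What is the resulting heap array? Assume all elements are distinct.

sift down from index 5:
  66 vs smaller child 3 at index 11, swap → [74, 37, 29, 96, 45, 3, 16, 2, 31, 46, 90, 66, 38]
sift down from index 4: already satisfies heap property
sift down from index 3:
  96 vs smaller child 2 at index 7, swap → [74, 37, 29, 2, 45, 3, 16, 96, 31, 46, 90, 66, 38]
sift down from index 2:
  29 vs smaller child 3 at index 5, swap → [74, 37, 3, 2, 45, 29, 16, 96, 31, 46, 90, 66, 38]
sift down from index 1:
  37 vs smaller child 2 at index 3, swap → [74, 2, 3, 37, 45, 29, 16, 96, 31, 46, 90, 66, 38]
  37 vs smaller child 31 at index 8, swap → [74, 2, 3, 31, 45, 29, 16, 96, 37, 46, 90, 66, 38]
sift down from index 0:
  74 vs smaller child 2 at index 1, swap → [2, 74, 3, 31, 45, 29, 16, 96, 37, 46, 90, 66, 38]
  74 vs smaller child 31 at index 3, swap → [2, 31, 3, 74, 45, 29, 16, 96, 37, 46, 90, 66, 38]
  74 vs smaller child 37 at index 8, swap → [2, 31, 3, 37, 45, 29, 16, 96, 74, 46, 90, 66, 38]

[2, 31, 3, 37, 45, 29, 16, 96, 74, 46, 90, 66, 38]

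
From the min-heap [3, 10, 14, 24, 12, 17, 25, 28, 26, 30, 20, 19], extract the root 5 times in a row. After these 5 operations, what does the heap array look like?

extract-min #1 returns 3:
  remove root 3; move last element 19 to root → [19, 10, 14, 24, 12, 17, 25, 28, 26, 30, 20]
  19 vs smaller child 10 at index 1, swap → [10, 19, 14, 24, 12, 17, 25, 28, 26, 30, 20]
  19 vs smaller child 12 at index 4, swap → [10, 12, 14, 24, 19, 17, 25, 28, 26, 30, 20]
extract-min #2 returns 10:
  remove root 10; move last element 20 to root → [20, 12, 14, 24, 19, 17, 25, 28, 26, 30]
  20 vs smaller child 12 at index 1, swap → [12, 20, 14, 24, 19, 17, 25, 28, 26, 30]
  20 vs smaller child 19 at index 4, swap → [12, 19, 14, 24, 20, 17, 25, 28, 26, 30]
extract-min #3 returns 12:
  remove root 12; move last element 30 to root → [30, 19, 14, 24, 20, 17, 25, 28, 26]
  30 vs smaller child 14 at index 2, swap → [14, 19, 30, 24, 20, 17, 25, 28, 26]
  30 vs smaller child 17 at index 5, swap → [14, 19, 17, 24, 20, 30, 25, 28, 26]
extract-min #4 returns 14:
  remove root 14; move last element 26 to root → [26, 19, 17, 24, 20, 30, 25, 28]
  26 vs smaller child 17 at index 2, swap → [17, 19, 26, 24, 20, 30, 25, 28]
  26 vs smaller child 25 at index 6, swap → [17, 19, 25, 24, 20, 30, 26, 28]
extract-min #5 returns 17:
  remove root 17; move last element 28 to root → [28, 19, 25, 24, 20, 30, 26]
  28 vs smaller child 19 at index 1, swap → [19, 28, 25, 24, 20, 30, 26]
  28 vs smaller child 20 at index 4, swap → [19, 20, 25, 24, 28, 30, 26]

[19, 20, 25, 24, 28, 30, 26]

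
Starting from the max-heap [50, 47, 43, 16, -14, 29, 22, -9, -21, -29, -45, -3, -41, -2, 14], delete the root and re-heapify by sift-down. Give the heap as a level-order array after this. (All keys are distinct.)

[47, 16, 43, 14, -14, 29, 22, -9, -21, -29, -45, -3, -41, -2]

remove root 50; move last element 14 to root → [14, 47, 43, 16, -14, 29, 22, -9, -21, -29, -45, -3, -41, -2]
14 vs larger child 47 at index 1, swap → [47, 14, 43, 16, -14, 29, 22, -9, -21, -29, -45, -3, -41, -2]
14 vs larger child 16 at index 3, swap → [47, 16, 43, 14, -14, 29, 22, -9, -21, -29, -45, -3, -41, -2]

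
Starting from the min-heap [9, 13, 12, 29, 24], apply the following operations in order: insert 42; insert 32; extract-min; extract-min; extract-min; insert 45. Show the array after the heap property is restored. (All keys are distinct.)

insert 42:
  append 42 at index 5 → [9, 13, 12, 29, 24, 42] (no swap needed)
insert 32:
  append 32 at index 6 → [9, 13, 12, 29, 24, 42, 32] (no swap needed)
extract-min → returns 9:
  remove root 9; move last element 32 to root → [32, 13, 12, 29, 24, 42]
  32 vs smaller child 12 at index 2, swap → [12, 13, 32, 29, 24, 42]
extract-min → returns 12:
  remove root 12; move last element 42 to root → [42, 13, 32, 29, 24]
  42 vs smaller child 13 at index 1, swap → [13, 42, 32, 29, 24]
  42 vs smaller child 24 at index 4, swap → [13, 24, 32, 29, 42]
extract-min → returns 13:
  remove root 13; move last element 42 to root → [42, 24, 32, 29]
  42 vs smaller child 24 at index 1, swap → [24, 42, 32, 29]
  42 vs only child 29 at index 3, swap → [24, 29, 32, 42]
insert 45:
  append 45 at index 4 → [24, 29, 32, 42, 45] (no swap needed)

[24, 29, 32, 42, 45]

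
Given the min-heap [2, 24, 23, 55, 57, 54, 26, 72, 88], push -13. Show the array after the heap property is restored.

append -13 at index 9 → [2, 24, 23, 55, 57, 54, 26, 72, 88, -13]
-13 < parent 57 at index 4, swap → [2, 24, 23, 55, -13, 54, 26, 72, 88, 57]
-13 < parent 24 at index 1, swap → [2, -13, 23, 55, 24, 54, 26, 72, 88, 57]
-13 < parent 2 at index 0, swap → [-13, 2, 23, 55, 24, 54, 26, 72, 88, 57]

[-13, 2, 23, 55, 24, 54, 26, 72, 88, 57]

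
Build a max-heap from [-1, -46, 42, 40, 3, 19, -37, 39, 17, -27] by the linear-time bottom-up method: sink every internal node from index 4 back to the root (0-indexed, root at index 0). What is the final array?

sift down from index 4: already satisfies heap property
sift down from index 3: already satisfies heap property
sift down from index 2: already satisfies heap property
sift down from index 1:
  -46 vs larger child 40 at index 3, swap → [-1, 40, 42, -46, 3, 19, -37, 39, 17, -27]
  -46 vs larger child 39 at index 7, swap → [-1, 40, 42, 39, 3, 19, -37, -46, 17, -27]
sift down from index 0:
  -1 vs larger child 42 at index 2, swap → [42, 40, -1, 39, 3, 19, -37, -46, 17, -27]
  -1 vs larger child 19 at index 5, swap → [42, 40, 19, 39, 3, -1, -37, -46, 17, -27]

[42, 40, 19, 39, 3, -1, -37, -46, 17, -27]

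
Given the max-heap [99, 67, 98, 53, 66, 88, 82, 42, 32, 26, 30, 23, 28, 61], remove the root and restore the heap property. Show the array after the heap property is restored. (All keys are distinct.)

[98, 67, 88, 53, 66, 61, 82, 42, 32, 26, 30, 23, 28]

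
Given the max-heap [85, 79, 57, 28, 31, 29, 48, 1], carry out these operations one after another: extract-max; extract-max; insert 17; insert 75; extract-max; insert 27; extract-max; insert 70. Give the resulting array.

[70, 48, 29, 31, 1, 27, 17, 28]

extract-max → returns 85:
  remove root 85; move last element 1 to root → [1, 79, 57, 28, 31, 29, 48]
  1 vs larger child 79 at index 1, swap → [79, 1, 57, 28, 31, 29, 48]
  1 vs larger child 31 at index 4, swap → [79, 31, 57, 28, 1, 29, 48]
extract-max → returns 79:
  remove root 79; move last element 48 to root → [48, 31, 57, 28, 1, 29]
  48 vs larger child 57 at index 2, swap → [57, 31, 48, 28, 1, 29]
insert 17:
  append 17 at index 6 → [57, 31, 48, 28, 1, 29, 17] (no swap needed)
insert 75:
  append 75 at index 7 → [57, 31, 48, 28, 1, 29, 17, 75]
  75 > parent 28 at index 3, swap → [57, 31, 48, 75, 1, 29, 17, 28]
  75 > parent 31 at index 1, swap → [57, 75, 48, 31, 1, 29, 17, 28]
  75 > parent 57 at index 0, swap → [75, 57, 48, 31, 1, 29, 17, 28]
extract-max → returns 75:
  remove root 75; move last element 28 to root → [28, 57, 48, 31, 1, 29, 17]
  28 vs larger child 57 at index 1, swap → [57, 28, 48, 31, 1, 29, 17]
  28 vs larger child 31 at index 3, swap → [57, 31, 48, 28, 1, 29, 17]
insert 27:
  append 27 at index 7 → [57, 31, 48, 28, 1, 29, 17, 27] (no swap needed)
extract-max → returns 57:
  remove root 57; move last element 27 to root → [27, 31, 48, 28, 1, 29, 17]
  27 vs larger child 48 at index 2, swap → [48, 31, 27, 28, 1, 29, 17]
  27 vs larger child 29 at index 5, swap → [48, 31, 29, 28, 1, 27, 17]
insert 70:
  append 70 at index 7 → [48, 31, 29, 28, 1, 27, 17, 70]
  70 > parent 28 at index 3, swap → [48, 31, 29, 70, 1, 27, 17, 28]
  70 > parent 31 at index 1, swap → [48, 70, 29, 31, 1, 27, 17, 28]
  70 > parent 48 at index 0, swap → [70, 48, 29, 31, 1, 27, 17, 28]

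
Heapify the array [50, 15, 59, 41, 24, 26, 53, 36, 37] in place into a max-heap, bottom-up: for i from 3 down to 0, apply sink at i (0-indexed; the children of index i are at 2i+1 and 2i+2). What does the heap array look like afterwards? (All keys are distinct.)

[59, 41, 53, 37, 24, 26, 50, 36, 15]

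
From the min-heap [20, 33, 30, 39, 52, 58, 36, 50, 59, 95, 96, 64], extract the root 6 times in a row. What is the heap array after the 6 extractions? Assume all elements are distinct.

extract-min #1 returns 20:
  remove root 20; move last element 64 to root → [64, 33, 30, 39, 52, 58, 36, 50, 59, 95, 96]
  64 vs smaller child 30 at index 2, swap → [30, 33, 64, 39, 52, 58, 36, 50, 59, 95, 96]
  64 vs smaller child 36 at index 6, swap → [30, 33, 36, 39, 52, 58, 64, 50, 59, 95, 96]
extract-min #2 returns 30:
  remove root 30; move last element 96 to root → [96, 33, 36, 39, 52, 58, 64, 50, 59, 95]
  96 vs smaller child 33 at index 1, swap → [33, 96, 36, 39, 52, 58, 64, 50, 59, 95]
  96 vs smaller child 39 at index 3, swap → [33, 39, 36, 96, 52, 58, 64, 50, 59, 95]
  96 vs smaller child 50 at index 7, swap → [33, 39, 36, 50, 52, 58, 64, 96, 59, 95]
extract-min #3 returns 33:
  remove root 33; move last element 95 to root → [95, 39, 36, 50, 52, 58, 64, 96, 59]
  95 vs smaller child 36 at index 2, swap → [36, 39, 95, 50, 52, 58, 64, 96, 59]
  95 vs smaller child 58 at index 5, swap → [36, 39, 58, 50, 52, 95, 64, 96, 59]
extract-min #4 returns 36:
  remove root 36; move last element 59 to root → [59, 39, 58, 50, 52, 95, 64, 96]
  59 vs smaller child 39 at index 1, swap → [39, 59, 58, 50, 52, 95, 64, 96]
  59 vs smaller child 50 at index 3, swap → [39, 50, 58, 59, 52, 95, 64, 96]
extract-min #5 returns 39:
  remove root 39; move last element 96 to root → [96, 50, 58, 59, 52, 95, 64]
  96 vs smaller child 50 at index 1, swap → [50, 96, 58, 59, 52, 95, 64]
  96 vs smaller child 52 at index 4, swap → [50, 52, 58, 59, 96, 95, 64]
extract-min #6 returns 50:
  remove root 50; move last element 64 to root → [64, 52, 58, 59, 96, 95]
  64 vs smaller child 52 at index 1, swap → [52, 64, 58, 59, 96, 95]
  64 vs smaller child 59 at index 3, swap → [52, 59, 58, 64, 96, 95]

[52, 59, 58, 64, 96, 95]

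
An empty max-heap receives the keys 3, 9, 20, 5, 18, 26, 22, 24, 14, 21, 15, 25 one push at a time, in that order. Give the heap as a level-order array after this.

[26, 24, 25, 18, 21, 22, 20, 3, 14, 5, 15, 9]

Insert 3:
  append 3 at index 0 → [3] (no swap needed)
Insert 9:
  append 9 at index 1 → [3, 9]
  9 > parent 3 at index 0, swap → [9, 3]
Insert 20:
  append 20 at index 2 → [9, 3, 20]
  20 > parent 9 at index 0, swap → [20, 3, 9]
Insert 5:
  append 5 at index 3 → [20, 3, 9, 5]
  5 > parent 3 at index 1, swap → [20, 5, 9, 3]
Insert 18:
  append 18 at index 4 → [20, 5, 9, 3, 18]
  18 > parent 5 at index 1, swap → [20, 18, 9, 3, 5]
Insert 26:
  append 26 at index 5 → [20, 18, 9, 3, 5, 26]
  26 > parent 9 at index 2, swap → [20, 18, 26, 3, 5, 9]
  26 > parent 20 at index 0, swap → [26, 18, 20, 3, 5, 9]
Insert 22:
  append 22 at index 6 → [26, 18, 20, 3, 5, 9, 22]
  22 > parent 20 at index 2, swap → [26, 18, 22, 3, 5, 9, 20]
Insert 24:
  append 24 at index 7 → [26, 18, 22, 3, 5, 9, 20, 24]
  24 > parent 3 at index 3, swap → [26, 18, 22, 24, 5, 9, 20, 3]
  24 > parent 18 at index 1, swap → [26, 24, 22, 18, 5, 9, 20, 3]
Insert 14:
  append 14 at index 8 → [26, 24, 22, 18, 5, 9, 20, 3, 14] (no swap needed)
Insert 21:
  append 21 at index 9 → [26, 24, 22, 18, 5, 9, 20, 3, 14, 21]
  21 > parent 5 at index 4, swap → [26, 24, 22, 18, 21, 9, 20, 3, 14, 5]
Insert 15:
  append 15 at index 10 → [26, 24, 22, 18, 21, 9, 20, 3, 14, 5, 15] (no swap needed)
Insert 25:
  append 25 at index 11 → [26, 24, 22, 18, 21, 9, 20, 3, 14, 5, 15, 25]
  25 > parent 9 at index 5, swap → [26, 24, 22, 18, 21, 25, 20, 3, 14, 5, 15, 9]
  25 > parent 22 at index 2, swap → [26, 24, 25, 18, 21, 22, 20, 3, 14, 5, 15, 9]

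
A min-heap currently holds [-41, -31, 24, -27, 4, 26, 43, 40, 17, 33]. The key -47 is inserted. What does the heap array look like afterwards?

append -47 at index 10 → [-41, -31, 24, -27, 4, 26, 43, 40, 17, 33, -47]
-47 < parent 4 at index 4, swap → [-41, -31, 24, -27, -47, 26, 43, 40, 17, 33, 4]
-47 < parent -31 at index 1, swap → [-41, -47, 24, -27, -31, 26, 43, 40, 17, 33, 4]
-47 < parent -41 at index 0, swap → [-47, -41, 24, -27, -31, 26, 43, 40, 17, 33, 4]

[-47, -41, 24, -27, -31, 26, 43, 40, 17, 33, 4]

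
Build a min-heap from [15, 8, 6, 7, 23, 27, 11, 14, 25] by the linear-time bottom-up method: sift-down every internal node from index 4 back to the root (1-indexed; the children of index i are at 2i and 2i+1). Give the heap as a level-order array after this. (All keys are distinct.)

sift down from index 4: already satisfies heap property
sift down from index 3: already satisfies heap property
sift down from index 2:
  8 vs smaller child 7 at index 4, swap → [15, 7, 6, 8, 23, 27, 11, 14, 25]
sift down from index 1:
  15 vs smaller child 6 at index 3, swap → [6, 7, 15, 8, 23, 27, 11, 14, 25]
  15 vs smaller child 11 at index 7, swap → [6, 7, 11, 8, 23, 27, 15, 14, 25]

[6, 7, 11, 8, 23, 27, 15, 14, 25]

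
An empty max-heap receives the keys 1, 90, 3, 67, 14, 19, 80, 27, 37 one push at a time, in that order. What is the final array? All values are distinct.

[90, 67, 80, 37, 14, 3, 19, 1, 27]

Insert 1:
  append 1 at index 0 → [1] (no swap needed)
Insert 90:
  append 90 at index 1 → [1, 90]
  90 > parent 1 at index 0, swap → [90, 1]
Insert 3:
  append 3 at index 2 → [90, 1, 3] (no swap needed)
Insert 67:
  append 67 at index 3 → [90, 1, 3, 67]
  67 > parent 1 at index 1, swap → [90, 67, 3, 1]
Insert 14:
  append 14 at index 4 → [90, 67, 3, 1, 14] (no swap needed)
Insert 19:
  append 19 at index 5 → [90, 67, 3, 1, 14, 19]
  19 > parent 3 at index 2, swap → [90, 67, 19, 1, 14, 3]
Insert 80:
  append 80 at index 6 → [90, 67, 19, 1, 14, 3, 80]
  80 > parent 19 at index 2, swap → [90, 67, 80, 1, 14, 3, 19]
Insert 27:
  append 27 at index 7 → [90, 67, 80, 1, 14, 3, 19, 27]
  27 > parent 1 at index 3, swap → [90, 67, 80, 27, 14, 3, 19, 1]
Insert 37:
  append 37 at index 8 → [90, 67, 80, 27, 14, 3, 19, 1, 37]
  37 > parent 27 at index 3, swap → [90, 67, 80, 37, 14, 3, 19, 1, 27]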